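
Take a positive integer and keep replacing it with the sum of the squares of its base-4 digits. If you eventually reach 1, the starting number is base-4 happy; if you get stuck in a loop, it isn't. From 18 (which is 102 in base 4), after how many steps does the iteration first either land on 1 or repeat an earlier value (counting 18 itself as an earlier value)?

4

18 = (1,0,2)_4 → 1² + 0² + 2² = 5
5 = (1,1)_4 → 1² + 1² = 2
2 = (2)_4 → 2² = 4
4 = (1,0)_4 → 1² + 0² = 1  — reached 1.
That took 4 steps.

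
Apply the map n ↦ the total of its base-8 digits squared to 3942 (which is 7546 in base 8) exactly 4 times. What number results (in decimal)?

3942 = (7,5,4,6)_8 → 126
126 = (1,7,6)_8 → 86
86 = (1,2,6)_8 → 41
41 = (5,1)_8 → 26

26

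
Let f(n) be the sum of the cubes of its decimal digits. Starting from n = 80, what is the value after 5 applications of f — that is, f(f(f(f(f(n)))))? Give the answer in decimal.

713

80 → 8³ + 0³ = 512 + 0 = 512
512 → 5³ + 1³ + 2³ = 125 + 1 + 8 = 134
134 → 1³ + 3³ + 4³ = 1 + 27 + 64 = 92
92 → 9³ + 2³ = 729 + 8 = 737
737 → 7³ + 3³ + 7³ = 343 + 27 + 343 = 713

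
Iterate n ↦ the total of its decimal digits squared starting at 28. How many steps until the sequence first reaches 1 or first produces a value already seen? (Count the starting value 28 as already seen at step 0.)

3

28 → 2² + 8² = 4 + 64 = 68
68 → 6² + 8² = 36 + 64 = 100
100 → 1² + 0² + 0² = 1 + 0 + 0 = 1  — reached 1.
That took 3 steps.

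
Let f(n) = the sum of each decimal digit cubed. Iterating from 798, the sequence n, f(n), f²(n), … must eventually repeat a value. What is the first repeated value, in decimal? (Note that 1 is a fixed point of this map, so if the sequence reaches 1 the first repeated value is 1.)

798 → 7³ + 9³ + 8³ = 1584
1584 → 1³ + 5³ + 8³ + 4³ = 702
702 → 7³ + 0³ + 2³ = 351
351 → 3³ + 5³ + 1³ = 153
153 → 1³ + 5³ + 3³ = 153  — 153 already appeared earlier.

153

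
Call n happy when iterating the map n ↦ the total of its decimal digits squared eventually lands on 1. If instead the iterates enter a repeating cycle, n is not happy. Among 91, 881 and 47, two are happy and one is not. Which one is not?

47

91: 91 → 82 → 68 → 100 → 1  — reaches 1 (happy)
881: 881 → 129 → 86 → 100 → 1  — reaches 1 (happy)
47: 47 → 65 → 61 → 37 → 58 → 89 → 145 → 42 → 20 → 4 → 16 → 37  — repeats 37 (not happy)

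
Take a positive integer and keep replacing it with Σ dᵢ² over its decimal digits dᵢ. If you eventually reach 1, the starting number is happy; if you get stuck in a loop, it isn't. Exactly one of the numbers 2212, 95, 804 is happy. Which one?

2212: 2212 → 13 → 10 → 1  — reaches 1 (happy)
95: 95 → 106 → 37 → 58 → 89 → 145 → 42 → 20 → 4 → 16 → 37  — repeats 37 (not happy)
804: 804 → 80 → 64 → 52 → 29 → 85 → 89 → 145 → 42 → 20 → 4 → 16 → 37 → 58 → 89  — repeats 89 (not happy)

2212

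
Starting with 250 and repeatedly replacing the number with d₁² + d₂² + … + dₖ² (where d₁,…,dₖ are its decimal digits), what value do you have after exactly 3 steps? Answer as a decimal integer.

250 → 2² + 5² + 0² = 4 + 25 + 0 = 29
29 → 2² + 9² = 4 + 81 = 85
85 → 8² + 5² = 64 + 25 = 89

89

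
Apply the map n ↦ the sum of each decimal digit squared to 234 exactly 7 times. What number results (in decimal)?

234 → 2² + 3² + 4² = 29
29 → 2² + 9² = 85
85 → 8² + 5² = 89
89 → 8² + 9² = 145
145 → 1² + 4² + 5² = 42
42 → 4² + 2² = 20
20 → 2² + 0² = 4

4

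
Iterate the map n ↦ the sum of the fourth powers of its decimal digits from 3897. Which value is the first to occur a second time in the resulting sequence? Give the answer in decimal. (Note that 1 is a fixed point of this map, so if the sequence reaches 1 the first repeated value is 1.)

13139

3897 → 3⁴ + 8⁴ + 9⁴ + 7⁴ = 13139
13139 → 1⁴ + 3⁴ + 1⁴ + 3⁴ + 9⁴ = 6725
6725 → 6⁴ + 7⁴ + 2⁴ + 5⁴ = 4338
4338 → 4⁴ + 3⁴ + 3⁴ + 8⁴ = 4514
4514 → 4⁴ + 5⁴ + 1⁴ + 4⁴ = 1138
1138 → 1⁴ + 1⁴ + 3⁴ + 8⁴ = 4179
4179 → 4⁴ + 1⁴ + 7⁴ + 9⁴ = 9219
9219 → 9⁴ + 2⁴ + 1⁴ + 9⁴ = 13139  — 13139 already appeared earlier.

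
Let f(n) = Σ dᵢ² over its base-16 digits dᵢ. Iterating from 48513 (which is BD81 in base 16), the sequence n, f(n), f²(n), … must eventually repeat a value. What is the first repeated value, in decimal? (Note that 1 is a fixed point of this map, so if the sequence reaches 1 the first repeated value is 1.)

169

48513 = (11,13,8,1)_16 → 11² + 13² + 8² + 1² = 355
355 = (1,6,3)_16 → 1² + 6² + 3² = 46
46 = (2,14)_16 → 2² + 14² = 200
200 = (12,8)_16 → 12² + 8² = 208
208 = (13,0)_16 → 13² + 0² = 169
169 = (10,9)_16 → 10² + 9² = 181
181 = (11,5)_16 → 11² + 5² = 146
146 = (9,2)_16 → 9² + 2² = 85
85 = (5,5)_16 → 5² + 5² = 50
50 = (3,2)_16 → 3² + 2² = 13
13 = (13)_16 → 13² = 169  — 169 already appeared earlier.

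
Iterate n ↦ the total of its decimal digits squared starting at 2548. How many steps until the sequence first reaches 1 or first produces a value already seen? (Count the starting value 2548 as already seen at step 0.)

5

2548 → 2² + 5² + 4² + 8² = 4 + 25 + 16 + 64 = 109
109 → 1² + 0² + 9² = 1 + 0 + 81 = 82
82 → 8² + 2² = 64 + 4 = 68
68 → 6² + 8² = 36 + 64 = 100
100 → 1² + 0² + 0² = 1 + 0 + 0 = 1  — reached 1.
That took 5 steps.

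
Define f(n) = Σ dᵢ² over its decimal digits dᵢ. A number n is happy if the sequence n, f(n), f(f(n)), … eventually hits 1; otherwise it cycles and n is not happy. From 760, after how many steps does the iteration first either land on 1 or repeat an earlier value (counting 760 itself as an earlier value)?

760 → 7² + 6² + 0² = 85
85 → 8² + 5² = 89
89 → 8² + 9² = 145
145 → 1² + 4² + 5² = 42
42 → 4² + 2² = 20
20 → 2² + 0² = 4
4 → 4² = 16
16 → 1² + 6² = 37
37 → 3² + 7² = 58
58 → 5² + 8² = 89  — 89 repeats.
That took 10 steps.

10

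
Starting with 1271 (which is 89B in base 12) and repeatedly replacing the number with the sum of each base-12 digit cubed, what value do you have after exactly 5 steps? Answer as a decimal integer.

1029

1271 = (8,9,11)_12 → 8³ + 9³ + 11³ = 512 + 729 + 1331 = 2572
2572 = (1,5,10,4)_12 → 1³ + 5³ + 10³ + 4³ = 1 + 125 + 1000 + 64 = 1190
1190 = (8,3,2)_12 → 8³ + 3³ + 2³ = 512 + 27 + 8 = 547
547 = (3,9,7)_12 → 3³ + 9³ + 7³ = 27 + 729 + 343 = 1099
1099 = (7,7,7)_12 → 7³ + 7³ + 7³ = 343 + 343 + 343 = 1029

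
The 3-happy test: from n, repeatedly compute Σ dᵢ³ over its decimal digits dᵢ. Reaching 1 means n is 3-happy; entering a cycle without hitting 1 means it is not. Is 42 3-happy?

42 → 72
72 → 351
351 → 153
153 → 153  — 153 already seen; the sequence cycles without reaching 1.

not 3-happy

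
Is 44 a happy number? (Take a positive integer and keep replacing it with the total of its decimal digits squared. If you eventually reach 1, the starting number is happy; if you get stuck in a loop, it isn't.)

happy

44 → 4² + 4² = 16 + 16 = 32
32 → 3² + 2² = 9 + 4 = 13
13 → 1² + 3² = 1 + 9 = 10
10 → 1² + 0² = 1 + 0 = 1  — reached 1.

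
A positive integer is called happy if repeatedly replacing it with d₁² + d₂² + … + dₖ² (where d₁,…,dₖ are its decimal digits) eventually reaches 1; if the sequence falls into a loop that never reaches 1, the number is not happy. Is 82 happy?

happy

82 → 8² + 2² = 68
68 → 6² + 8² = 100
100 → 1² + 0² + 0² = 1  — reached 1.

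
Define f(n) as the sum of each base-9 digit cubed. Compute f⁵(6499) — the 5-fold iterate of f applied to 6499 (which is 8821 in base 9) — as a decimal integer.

6499 = (8,8,2,1)_9 → 8³ + 8³ + 2³ + 1³ = 512 + 512 + 8 + 1 = 1033
1033 = (1,3,6,7)_9 → 1³ + 3³ + 6³ + 7³ = 1 + 27 + 216 + 343 = 587
587 = (7,2,2)_9 → 7³ + 2³ + 2³ = 343 + 8 + 8 = 359
359 = (4,3,8)_9 → 4³ + 3³ + 8³ = 64 + 27 + 512 = 603
603 = (7,4,0)_9 → 7³ + 4³ + 0³ = 343 + 64 + 0 = 407

407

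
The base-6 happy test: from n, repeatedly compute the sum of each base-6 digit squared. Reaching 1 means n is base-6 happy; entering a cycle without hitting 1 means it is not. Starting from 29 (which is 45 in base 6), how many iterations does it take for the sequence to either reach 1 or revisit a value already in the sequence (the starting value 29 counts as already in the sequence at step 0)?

29 = (4,5)_6 → 4² + 5² = 16 + 25 = 41
41 = (1,0,5)_6 → 1² + 0² + 5² = 1 + 0 + 25 = 26
26 = (4,2)_6 → 4² + 2² = 16 + 4 = 20
20 = (3,2)_6 → 3² + 2² = 9 + 4 = 13
13 = (2,1)_6 → 2² + 1² = 4 + 1 = 5
5 = (5)_6 → 5² = 25
25 = (4,1)_6 → 4² + 1² = 16 + 1 = 17
17 = (2,5)_6 → 2² + 5² = 4 + 25 = 29  — 29 repeats.
That took 8 steps.

8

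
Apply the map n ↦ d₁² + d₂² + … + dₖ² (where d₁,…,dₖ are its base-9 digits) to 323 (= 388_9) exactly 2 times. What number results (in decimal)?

323 = (3,8,8)_9 → 3² + 8² + 8² = 137
137 = (1,6,2)_9 → 1² + 6² + 2² = 41

41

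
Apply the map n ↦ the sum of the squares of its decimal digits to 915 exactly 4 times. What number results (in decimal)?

29

915 → 9² + 1² + 5² = 107
107 → 1² + 0² + 7² = 50
50 → 5² + 0² = 25
25 → 2² + 5² = 29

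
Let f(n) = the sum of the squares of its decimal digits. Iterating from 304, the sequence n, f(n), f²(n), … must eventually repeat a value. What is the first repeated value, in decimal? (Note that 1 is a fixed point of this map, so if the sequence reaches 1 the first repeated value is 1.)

89

304 → 25
25 → 29
29 → 85
85 → 89
89 → 145
145 → 42
42 → 20
20 → 4
4 → 16
16 → 37
37 → 58
58 → 89  — 89 already appeared earlier.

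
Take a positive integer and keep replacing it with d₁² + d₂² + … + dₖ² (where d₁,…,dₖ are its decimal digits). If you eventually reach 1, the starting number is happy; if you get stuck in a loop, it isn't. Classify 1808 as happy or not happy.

happy

1808 → 1² + 8² + 0² + 8² = 129
129 → 1² + 2² + 9² = 86
86 → 8² + 6² = 100
100 → 1² + 0² + 0² = 1  — reached 1.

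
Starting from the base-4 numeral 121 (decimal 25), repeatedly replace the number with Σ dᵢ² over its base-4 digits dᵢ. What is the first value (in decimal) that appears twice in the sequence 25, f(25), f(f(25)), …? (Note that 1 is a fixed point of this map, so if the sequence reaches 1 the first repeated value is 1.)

1

25 = (1,2,1)_4 → 1² + 2² + 1² = 6
6 = (1,2)_4 → 1² + 2² = 5
5 = (1,1)_4 → 1² + 1² = 2
2 = (2)_4 → 2² = 4
4 = (1,0)_4 → 1² + 0² = 1  — reached the fixed point 1.
1 → 1, so 1 is the first repeated value.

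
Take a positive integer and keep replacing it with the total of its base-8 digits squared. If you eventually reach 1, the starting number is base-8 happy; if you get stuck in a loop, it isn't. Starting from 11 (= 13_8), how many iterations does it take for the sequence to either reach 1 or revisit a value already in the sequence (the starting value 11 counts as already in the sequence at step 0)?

11 = (1,3)_8 → 1² + 3² = 10
10 = (1,2)_8 → 1² + 2² = 5
5 = (5)_8 → 5² = 25
25 = (3,1)_8 → 3² + 1² = 10  — 10 repeats.
That took 4 steps.

4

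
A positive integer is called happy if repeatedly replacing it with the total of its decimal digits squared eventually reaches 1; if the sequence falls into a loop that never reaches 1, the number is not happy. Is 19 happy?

happy

19 → 1² + 9² = 82
82 → 8² + 2² = 68
68 → 6² + 8² = 100
100 → 1² + 0² + 0² = 1  — reached 1.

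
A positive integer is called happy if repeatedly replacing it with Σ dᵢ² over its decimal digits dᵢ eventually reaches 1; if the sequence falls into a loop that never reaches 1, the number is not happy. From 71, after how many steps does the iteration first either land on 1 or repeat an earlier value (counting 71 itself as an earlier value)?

71 → 7² + 1² = 49 + 1 = 50
50 → 5² + 0² = 25 + 0 = 25
25 → 2² + 5² = 4 + 25 = 29
29 → 2² + 9² = 4 + 81 = 85
85 → 8² + 5² = 64 + 25 = 89
89 → 8² + 9² = 64 + 81 = 145
145 → 1² + 4² + 5² = 1 + 16 + 25 = 42
42 → 4² + 2² = 16 + 4 = 20
20 → 2² + 0² = 4 + 0 = 4
4 → 4² = 16
16 → 1² + 6² = 1 + 36 = 37
37 → 3² + 7² = 9 + 49 = 58
58 → 5² + 8² = 25 + 64 = 89  — 89 repeats.
That took 13 steps.

13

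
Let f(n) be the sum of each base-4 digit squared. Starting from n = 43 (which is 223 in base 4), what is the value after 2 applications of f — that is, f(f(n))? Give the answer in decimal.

2

43 = (2,2,3)_4 → 2² + 2² + 3² = 4 + 4 + 9 = 17
17 = (1,0,1)_4 → 1² + 0² + 1² = 1 + 0 + 1 = 2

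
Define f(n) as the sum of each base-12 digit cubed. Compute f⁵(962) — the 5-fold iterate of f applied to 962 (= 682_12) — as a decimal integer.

962 = (6,8,2)_12 → 6³ + 8³ + 2³ = 216 + 512 + 8 = 736
736 = (5,1,4)_12 → 5³ + 1³ + 4³ = 125 + 1 + 64 = 190
190 = (1,3,10)_12 → 1³ + 3³ + 10³ = 1 + 27 + 1000 = 1028
1028 = (7,1,8)_12 → 7³ + 1³ + 8³ = 343 + 1 + 512 = 856
856 = (5,11,4)_12 → 5³ + 11³ + 4³ = 125 + 1331 + 64 = 1520

1520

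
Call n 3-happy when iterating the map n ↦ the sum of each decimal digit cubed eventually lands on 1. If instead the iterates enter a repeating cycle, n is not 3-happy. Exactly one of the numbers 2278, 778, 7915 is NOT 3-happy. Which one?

2278

2278: 2278 → 871 → 856 → 853 → 664 → 496 → 1009 → 730 → 370 → 370  — repeats 370 (not 3-happy)
778: 778 → 1198 → 1243 → 100 → 1  — reaches 1 (3-happy)
7915: 7915 → 1198 → 1243 → 100 → 1  — reaches 1 (3-happy)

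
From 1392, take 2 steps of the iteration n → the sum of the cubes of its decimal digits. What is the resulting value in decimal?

1392 → 1³ + 3³ + 9³ + 2³ = 765
765 → 7³ + 6³ + 5³ = 684

684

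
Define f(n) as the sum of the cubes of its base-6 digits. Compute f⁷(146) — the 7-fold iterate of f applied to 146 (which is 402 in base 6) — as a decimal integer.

146 = (4,0,2)_6 → 4³ + 0³ + 2³ = 72
72 = (2,0,0)_6 → 2³ + 0³ + 0³ = 8
8 = (1,2)_6 → 1³ + 2³ = 9
9 = (1,3)_6 → 1³ + 3³ = 28
28 = (4,4)_6 → 4³ + 4³ = 128
128 = (3,3,2)_6 → 3³ + 3³ + 2³ = 62
62 = (1,4,2)_6 → 1³ + 4³ + 2³ = 73

73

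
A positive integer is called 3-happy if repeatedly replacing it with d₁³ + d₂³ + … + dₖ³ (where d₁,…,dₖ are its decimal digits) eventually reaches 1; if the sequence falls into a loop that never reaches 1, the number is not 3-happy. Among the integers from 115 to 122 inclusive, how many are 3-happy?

115: 115 → 127 → 352 → 160 → 217 → 352  — not 3-happy
116: 116 → 218 → 521 → 134 → 92 → 737 → 713 → 371 → 371  — not 3-happy
117: 117 → 345 → 216 → 225 → 141 → 66 → 432 → 99 → 1458 → 702 → 351 → 153 → 153  — not 3-happy
118: 118 → 514 → 190 → 730 → 370 → 370  — not 3-happy
119: 119 → 731 → 371 → 371  — not 3-happy
120: 120 → 9 → 729 → 1080 → 513 → 153 → 153  — not 3-happy
121: 121 → 10 → 1  — 3-happy
122: 122 → 17 → 344 → 155 → 251 → 134 → 92 → 737 → 713 → 371 → 371  — not 3-happy
3-happy: 121

1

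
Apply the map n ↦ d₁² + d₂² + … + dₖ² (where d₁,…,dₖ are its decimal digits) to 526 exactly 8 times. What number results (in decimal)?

20

526 → 5² + 2² + 6² = 65
65 → 6² + 5² = 61
61 → 6² + 1² = 37
37 → 3² + 7² = 58
58 → 5² + 8² = 89
89 → 8² + 9² = 145
145 → 1² + 4² + 5² = 42
42 → 4² + 2² = 20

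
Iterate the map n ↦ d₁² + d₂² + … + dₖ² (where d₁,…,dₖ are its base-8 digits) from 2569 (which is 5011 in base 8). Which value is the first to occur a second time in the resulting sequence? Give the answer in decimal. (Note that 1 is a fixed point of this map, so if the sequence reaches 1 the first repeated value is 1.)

2569 = (5,0,1,1)_8 → 27
27 = (3,3)_8 → 18
18 = (2,2)_8 → 8
8 = (1,0)_8 → 1  — reached the fixed point 1.
1 → 1, so 1 is the first repeated value.

1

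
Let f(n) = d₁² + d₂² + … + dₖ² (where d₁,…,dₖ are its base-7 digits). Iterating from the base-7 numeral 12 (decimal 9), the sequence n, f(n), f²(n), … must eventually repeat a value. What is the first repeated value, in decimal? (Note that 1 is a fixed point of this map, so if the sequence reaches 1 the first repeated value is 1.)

25

9 = (1,2)_7 → 1² + 2² = 1 + 4 = 5
5 = (5)_7 → 5² = 25
25 = (3,4)_7 → 3² + 4² = 9 + 16 = 25  — 25 already appeared earlier.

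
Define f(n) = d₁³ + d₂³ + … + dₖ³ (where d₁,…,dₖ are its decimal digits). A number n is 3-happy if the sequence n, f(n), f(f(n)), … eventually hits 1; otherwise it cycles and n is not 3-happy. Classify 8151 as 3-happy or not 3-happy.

8151 → 639
639 → 972
972 → 1080
1080 → 513
513 → 153
153 → 153  — 153 already seen; the sequence cycles without reaching 1.

not 3-happy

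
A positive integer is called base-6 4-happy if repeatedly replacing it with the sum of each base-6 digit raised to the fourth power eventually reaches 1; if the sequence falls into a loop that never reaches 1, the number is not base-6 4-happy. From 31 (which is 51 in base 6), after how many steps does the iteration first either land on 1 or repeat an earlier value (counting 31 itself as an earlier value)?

12

31 = (5,1)_6 → 5⁴ + 1⁴ = 625 + 1 = 626
626 = (2,5,2,2)_6 → 2⁴ + 5⁴ + 2⁴ + 2⁴ = 16 + 625 + 16 + 16 = 673
673 = (3,0,4,1)_6 → 3⁴ + 0⁴ + 4⁴ + 1⁴ = 81 + 0 + 256 + 1 = 338
338 = (1,3,2,2)_6 → 1⁴ + 3⁴ + 2⁴ + 2⁴ = 1 + 81 + 16 + 16 = 114
114 = (3,1,0)_6 → 3⁴ + 1⁴ + 0⁴ = 81 + 1 + 0 = 82
82 = (2,1,4)_6 → 2⁴ + 1⁴ + 4⁴ = 16 + 1 + 256 = 273
273 = (1,1,3,3)_6 → 1⁴ + 1⁴ + 3⁴ + 3⁴ = 1 + 1 + 81 + 81 = 164
164 = (4,3,2)_6 → 4⁴ + 3⁴ + 2⁴ = 256 + 81 + 16 = 353
353 = (1,3,4,5)_6 → 1⁴ + 3⁴ + 4⁴ + 5⁴ = 1 + 81 + 256 + 625 = 963
963 = (4,2,4,3)_6 → 4⁴ + 2⁴ + 4⁴ + 3⁴ = 256 + 16 + 256 + 81 = 609
609 = (2,4,5,3)_6 → 2⁴ + 4⁴ + 5⁴ + 3⁴ = 16 + 256 + 625 + 81 = 978
978 = (4,3,1,0)_6 → 4⁴ + 3⁴ + 1⁴ + 0⁴ = 256 + 81 + 1 + 0 = 338  — 338 repeats.
That took 12 steps.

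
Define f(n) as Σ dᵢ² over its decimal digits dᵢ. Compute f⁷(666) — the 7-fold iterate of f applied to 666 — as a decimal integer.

666 → 6² + 6² + 6² = 108
108 → 1² + 0² + 8² = 65
65 → 6² + 5² = 61
61 → 6² + 1² = 37
37 → 3² + 7² = 58
58 → 5² + 8² = 89
89 → 8² + 9² = 145

145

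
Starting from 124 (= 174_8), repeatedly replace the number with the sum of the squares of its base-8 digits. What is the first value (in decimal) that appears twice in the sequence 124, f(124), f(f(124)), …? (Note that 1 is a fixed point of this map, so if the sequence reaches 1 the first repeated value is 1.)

124 = (1,7,4)_8 → 1² + 7² + 4² = 1 + 49 + 16 = 66
66 = (1,0,2)_8 → 1² + 0² + 2² = 1 + 0 + 4 = 5
5 = (5)_8 → 5² = 25
25 = (3,1)_8 → 3² + 1² = 9 + 1 = 10
10 = (1,2)_8 → 1² + 2² = 1 + 4 = 5  — 5 already appeared earlier.

5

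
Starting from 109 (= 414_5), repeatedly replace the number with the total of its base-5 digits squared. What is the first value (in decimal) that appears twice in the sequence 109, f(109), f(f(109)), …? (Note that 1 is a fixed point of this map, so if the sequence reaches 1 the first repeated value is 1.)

1

109 = (4,1,4)_5 → 4² + 1² + 4² = 33
33 = (1,1,3)_5 → 1² + 1² + 3² = 11
11 = (2,1)_5 → 2² + 1² = 5
5 = (1,0)_5 → 1² + 0² = 1  — reached the fixed point 1.
1 → 1, so 1 is the first repeated value.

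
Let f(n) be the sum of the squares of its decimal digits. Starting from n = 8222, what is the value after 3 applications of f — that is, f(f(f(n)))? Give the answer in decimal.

8222 → 8² + 2² + 2² + 2² = 64 + 4 + 4 + 4 = 76
76 → 7² + 6² = 49 + 36 = 85
85 → 8² + 5² = 64 + 25 = 89

89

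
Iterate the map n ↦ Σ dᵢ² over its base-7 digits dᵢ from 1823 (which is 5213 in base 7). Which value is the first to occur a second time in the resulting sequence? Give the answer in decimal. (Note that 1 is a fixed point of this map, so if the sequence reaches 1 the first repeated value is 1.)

1823 = (5,2,1,3)_7 → 5² + 2² + 1² + 3² = 39
39 = (5,4)_7 → 5² + 4² = 41
41 = (5,6)_7 → 5² + 6² = 61
61 = (1,1,5)_7 → 1² + 1² + 5² = 27
27 = (3,6)_7 → 3² + 6² = 45
45 = (6,3)_7 → 6² + 3² = 45  — 45 already appeared earlier.

45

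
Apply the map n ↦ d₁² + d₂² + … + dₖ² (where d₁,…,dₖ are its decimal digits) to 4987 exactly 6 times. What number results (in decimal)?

89

4987 → 4² + 9² + 8² + 7² = 16 + 81 + 64 + 49 = 210
210 → 2² + 1² + 0² = 4 + 1 + 0 = 5
5 → 5² = 25
25 → 2² + 5² = 4 + 25 = 29
29 → 2² + 9² = 4 + 81 = 85
85 → 8² + 5² = 64 + 25 = 89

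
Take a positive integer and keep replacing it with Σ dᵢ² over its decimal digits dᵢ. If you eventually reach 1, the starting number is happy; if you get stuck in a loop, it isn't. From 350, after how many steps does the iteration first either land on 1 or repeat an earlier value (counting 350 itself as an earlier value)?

13

350 → 3² + 5² + 0² = 34
34 → 3² + 4² = 25
25 → 2² + 5² = 29
29 → 2² + 9² = 85
85 → 8² + 5² = 89
89 → 8² + 9² = 145
145 → 1² + 4² + 5² = 42
42 → 4² + 2² = 20
20 → 2² + 0² = 4
4 → 4² = 16
16 → 1² + 6² = 37
37 → 3² + 7² = 58
58 → 5² + 8² = 89  — 89 repeats.
That took 13 steps.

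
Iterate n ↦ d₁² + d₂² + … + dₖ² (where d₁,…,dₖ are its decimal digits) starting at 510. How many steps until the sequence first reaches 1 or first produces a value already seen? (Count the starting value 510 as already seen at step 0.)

510 → 5² + 1² + 0² = 26
26 → 2² + 6² = 40
40 → 4² + 0² = 16
16 → 1² + 6² = 37
37 → 3² + 7² = 58
58 → 5² + 8² = 89
89 → 8² + 9² = 145
145 → 1² + 4² + 5² = 42
42 → 4² + 2² = 20
20 → 2² + 0² = 4
4 → 4² = 16  — 16 repeats.
That took 11 steps.

11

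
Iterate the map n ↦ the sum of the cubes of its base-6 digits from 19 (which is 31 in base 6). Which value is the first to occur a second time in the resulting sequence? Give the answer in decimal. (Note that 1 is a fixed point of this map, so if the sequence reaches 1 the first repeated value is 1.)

19 = (3,1)_6 → 3³ + 1³ = 27 + 1 = 28
28 = (4,4)_6 → 4³ + 4³ = 64 + 64 = 128
128 = (3,3,2)_6 → 3³ + 3³ + 2³ = 27 + 27 + 8 = 62
62 = (1,4,2)_6 → 1³ + 4³ + 2³ = 1 + 64 + 8 = 73
73 = (2,0,1)_6 → 2³ + 0³ + 1³ = 8 + 0 + 1 = 9
9 = (1,3)_6 → 1³ + 3³ = 1 + 27 = 28  — 28 already appeared earlier.

28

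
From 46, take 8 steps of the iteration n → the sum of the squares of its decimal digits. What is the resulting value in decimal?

4

46 → 4² + 6² = 16 + 36 = 52
52 → 5² + 2² = 25 + 4 = 29
29 → 2² + 9² = 4 + 81 = 85
85 → 8² + 5² = 64 + 25 = 89
89 → 8² + 9² = 64 + 81 = 145
145 → 1² + 4² + 5² = 1 + 16 + 25 = 42
42 → 4² + 2² = 16 + 4 = 20
20 → 2² + 0² = 4 + 0 = 4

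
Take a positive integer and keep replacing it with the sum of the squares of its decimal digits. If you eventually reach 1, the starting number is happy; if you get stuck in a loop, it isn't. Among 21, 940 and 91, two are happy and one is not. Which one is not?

21: 21 → 5 → 25 → 29 → 85 → 89 → 145 → 42 → 20 → 4 → 16 → 37 → 58 → 89  — repeats 89 (not happy)
940: 940 → 97 → 130 → 10 → 1  — reaches 1 (happy)
91: 91 → 82 → 68 → 100 → 1  — reaches 1 (happy)

21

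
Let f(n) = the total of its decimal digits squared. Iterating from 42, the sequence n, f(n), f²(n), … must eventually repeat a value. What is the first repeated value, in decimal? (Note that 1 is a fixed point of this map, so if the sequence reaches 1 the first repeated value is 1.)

42

42 → 4² + 2² = 20
20 → 2² + 0² = 4
4 → 4² = 16
16 → 1² + 6² = 37
37 → 3² + 7² = 58
58 → 5² + 8² = 89
89 → 8² + 9² = 145
145 → 1² + 4² + 5² = 42  — 42 already appeared earlier.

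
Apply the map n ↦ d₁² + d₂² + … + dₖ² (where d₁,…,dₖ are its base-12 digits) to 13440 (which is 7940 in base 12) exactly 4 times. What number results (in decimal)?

5

13440 = (7,9,4,0)_12 → 7² + 9² + 4² + 0² = 49 + 81 + 16 + 0 = 146
146 = (1,0,2)_12 → 1² + 0² + 2² = 1 + 0 + 4 = 5
5 = (5)_12 → 5² = 25
25 = (2,1)_12 → 2² + 1² = 4 + 1 = 5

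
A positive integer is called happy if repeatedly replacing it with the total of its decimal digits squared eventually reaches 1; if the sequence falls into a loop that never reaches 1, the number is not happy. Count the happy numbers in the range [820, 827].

1

820: 820 → 68 → 100 → 1  — happy
821: 821 → 69 → 117 → 51 → 26 → 40 → 16 → 37 → 58 → 89 → 145 → 42 → 20 → 4 → 16  — not happy
822: 822 → 72 → 53 → 34 → 25 → 29 → 85 → 89 → 145 → 42 → 20 → 4 → 16 → 37 → 58 → 89  — not happy
823: 823 → 77 → 98 → 145 → 42 → 20 → 4 → 16 → 37 → 58 → 89 → 145  — not happy
824: 824 → 84 → 80 → 64 → 52 → 29 → 85 → 89 → 145 → 42 → 20 → 4 → 16 → 37 → 58 → 89  — not happy
825: 825 → 93 → 90 → 81 → 65 → 61 → 37 → 58 → 89 → 145 → 42 → 20 → 4 → 16 → 37  — not happy
826: 826 → 104 → 17 → 50 → 25 → 29 → 85 → 89 → 145 → 42 → 20 → 4 → 16 → 37 → 58 → 89  — not happy
827: 827 → 117 → 51 → 26 → 40 → 16 → 37 → 58 → 89 → 145 → 42 → 20 → 4 → 16  — not happy
happy: 820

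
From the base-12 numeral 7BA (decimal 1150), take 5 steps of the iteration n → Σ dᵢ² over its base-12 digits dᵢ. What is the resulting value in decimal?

1150 = (7,11,10)_12 → 7² + 11² + 10² = 49 + 121 + 100 = 270
270 = (1,10,6)_12 → 1² + 10² + 6² = 1 + 100 + 36 = 137
137 = (11,5)_12 → 11² + 5² = 121 + 25 = 146
146 = (1,0,2)_12 → 1² + 0² + 2² = 1 + 0 + 4 = 5
5 = (5)_12 → 5² = 25

25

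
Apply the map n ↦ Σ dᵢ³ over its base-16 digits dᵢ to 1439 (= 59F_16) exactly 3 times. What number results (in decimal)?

1439 = (5,9,15)_16 → 5³ + 9³ + 15³ = 125 + 729 + 3375 = 4229
4229 = (1,0,8,5)_16 → 1³ + 0³ + 8³ + 5³ = 1 + 0 + 512 + 125 = 638
638 = (2,7,14)_16 → 2³ + 7³ + 14³ = 8 + 343 + 2744 = 3095

3095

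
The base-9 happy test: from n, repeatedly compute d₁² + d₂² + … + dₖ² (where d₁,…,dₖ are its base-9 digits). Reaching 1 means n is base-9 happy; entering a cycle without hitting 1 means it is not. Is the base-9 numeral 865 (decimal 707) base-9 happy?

707 = (8,6,5)_9 → 125
125 = (1,4,8)_9 → 81
81 = (1,0,0)_9 → 1  — reached 1.

base-9 happy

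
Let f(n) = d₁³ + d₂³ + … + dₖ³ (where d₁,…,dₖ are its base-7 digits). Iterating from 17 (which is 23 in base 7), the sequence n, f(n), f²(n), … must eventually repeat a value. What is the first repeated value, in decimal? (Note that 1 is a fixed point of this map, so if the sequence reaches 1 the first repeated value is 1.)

17

17 = (2,3)_7 → 2³ + 3³ = 35
35 = (5,0)_7 → 5³ + 0³ = 125
125 = (2,3,6)_7 → 2³ + 3³ + 6³ = 251
251 = (5,0,6)_7 → 5³ + 0³ + 6³ = 341
341 = (6,6,5)_7 → 6³ + 6³ + 5³ = 557
557 = (1,4,2,4)_7 → 1³ + 4³ + 2³ + 4³ = 137
137 = (2,5,4)_7 → 2³ + 5³ + 4³ = 197
197 = (4,0,1)_7 → 4³ + 0³ + 1³ = 65
65 = (1,2,2)_7 → 1³ + 2³ + 2³ = 17  — 17 already appeared earlier.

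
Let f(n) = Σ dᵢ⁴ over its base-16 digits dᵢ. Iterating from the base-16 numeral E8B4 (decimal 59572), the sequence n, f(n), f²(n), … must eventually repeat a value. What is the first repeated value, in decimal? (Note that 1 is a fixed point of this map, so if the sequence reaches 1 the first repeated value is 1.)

59572 = (14,8,11,4)_16 → 14⁴ + 8⁴ + 11⁴ + 4⁴ = 38416 + 4096 + 14641 + 256 = 57409
57409 = (14,0,4,1)_16 → 14⁴ + 0⁴ + 4⁴ + 1⁴ = 38416 + 0 + 256 + 1 = 38673
38673 = (9,7,1,1)_16 → 9⁴ + 7⁴ + 1⁴ + 1⁴ = 6561 + 2401 + 1 + 1 = 8964
8964 = (2,3,0,4)_16 → 2⁴ + 3⁴ + 0⁴ + 4⁴ = 16 + 81 + 0 + 256 = 353
353 = (1,6,1)_16 → 1⁴ + 6⁴ + 1⁴ = 1 + 1296 + 1 = 1298
1298 = (5,1,2)_16 → 5⁴ + 1⁴ + 2⁴ = 625 + 1 + 16 = 642
642 = (2,8,2)_16 → 2⁴ + 8⁴ + 2⁴ = 16 + 4096 + 16 = 4128
4128 = (1,0,2,0)_16 → 1⁴ + 0⁴ + 2⁴ + 0⁴ = 1 + 0 + 16 + 0 = 17
17 = (1,1)_16 → 1⁴ + 1⁴ = 1 + 1 = 2
2 = (2)_16 → 2⁴ = 16
16 = (1,0)_16 → 1⁴ + 0⁴ = 1 + 0 = 1  — reached the fixed point 1.
1 → 1, so 1 is the first repeated value.

1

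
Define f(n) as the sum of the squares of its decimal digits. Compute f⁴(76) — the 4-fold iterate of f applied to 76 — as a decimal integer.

42

76 → 7² + 6² = 85
85 → 8² + 5² = 89
89 → 8² + 9² = 145
145 → 1² + 4² + 5² = 42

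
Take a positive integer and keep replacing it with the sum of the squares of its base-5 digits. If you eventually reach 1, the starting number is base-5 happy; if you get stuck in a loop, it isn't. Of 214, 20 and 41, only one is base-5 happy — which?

41

214: 214 → 30 → 2 → 4 → 16 → 10 → 4  — repeats 4 (not base-5 happy)
20: 20 → 16 → 10 → 4 → 16  — repeats 16 (not base-5 happy)
41: 41 → 11 → 5 → 1  — reaches 1 (base-5 happy)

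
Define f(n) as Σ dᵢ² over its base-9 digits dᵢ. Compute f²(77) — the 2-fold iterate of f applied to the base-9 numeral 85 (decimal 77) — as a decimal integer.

77 = (8,5)_9 → 8² + 5² = 89
89 = (1,0,8)_9 → 1² + 0² + 8² = 65

65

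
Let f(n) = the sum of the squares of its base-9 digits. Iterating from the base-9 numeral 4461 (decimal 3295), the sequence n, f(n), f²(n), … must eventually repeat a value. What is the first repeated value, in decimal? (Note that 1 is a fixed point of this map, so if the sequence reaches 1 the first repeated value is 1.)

65

3295 = (4,4,6,1)_9 → 4² + 4² + 6² + 1² = 16 + 16 + 36 + 1 = 69
69 = (7,6)_9 → 7² + 6² = 49 + 36 = 85
85 = (1,0,4)_9 → 1² + 0² + 4² = 1 + 0 + 16 = 17
17 = (1,8)_9 → 1² + 8² = 1 + 64 = 65
65 = (7,2)_9 → 7² + 2² = 49 + 4 = 53
53 = (5,8)_9 → 5² + 8² = 25 + 64 = 89
89 = (1,0,8)_9 → 1² + 0² + 8² = 1 + 0 + 64 = 65  — 65 already appeared earlier.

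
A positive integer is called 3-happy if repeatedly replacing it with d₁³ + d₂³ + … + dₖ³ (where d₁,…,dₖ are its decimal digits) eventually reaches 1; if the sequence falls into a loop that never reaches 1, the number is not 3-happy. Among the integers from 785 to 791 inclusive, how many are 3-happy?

1

785: 785 → 980 → 1241 → 74 → 407 → 407  — not 3-happy
786: 786 → 1071 → 345 → 216 → 225 → 141 → 66 → 432 → 99 → 1458 → 702 → 351 → 153 → 153  — not 3-happy
787: 787 → 1198 → 1243 → 100 → 1  — 3-happy
788: 788 → 1367 → 587 → 980 → 1241 → 74 → 407 → 407  — not 3-happy
789: 789 → 1584 → 702 → 351 → 153 → 153  — not 3-happy
790: 790 → 1072 → 352 → 160 → 217 → 352  — not 3-happy
791: 791 → 1073 → 371 → 371  — not 3-happy
3-happy: 787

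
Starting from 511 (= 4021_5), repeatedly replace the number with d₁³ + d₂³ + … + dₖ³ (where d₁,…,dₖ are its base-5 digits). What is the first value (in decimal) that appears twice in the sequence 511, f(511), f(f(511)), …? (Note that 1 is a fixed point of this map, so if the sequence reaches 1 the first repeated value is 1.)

511 = (4,0,2,1)_5 → 4³ + 0³ + 2³ + 1³ = 73
73 = (2,4,3)_5 → 2³ + 4³ + 3³ = 99
99 = (3,4,4)_5 → 3³ + 4³ + 4³ = 155
155 = (1,1,1,0)_5 → 1³ + 1³ + 1³ + 0³ = 3
3 = (3)_5 → 3³ = 27
27 = (1,0,2)_5 → 1³ + 0³ + 2³ = 9
9 = (1,4)_5 → 1³ + 4³ = 65
65 = (2,3,0)_5 → 2³ + 3³ + 0³ = 35
35 = (1,2,0)_5 → 1³ + 2³ + 0³ = 9  — 9 already appeared earlier.

9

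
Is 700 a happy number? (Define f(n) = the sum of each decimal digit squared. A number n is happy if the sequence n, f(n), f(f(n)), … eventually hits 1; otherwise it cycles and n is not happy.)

700 → 49
49 → 97
97 → 130
130 → 10
10 → 1  — reached 1.

happy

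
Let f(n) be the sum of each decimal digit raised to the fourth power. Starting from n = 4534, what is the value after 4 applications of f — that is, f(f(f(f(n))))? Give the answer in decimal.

4534 → 4⁴ + 5⁴ + 3⁴ + 4⁴ = 256 + 625 + 81 + 256 = 1218
1218 → 1⁴ + 2⁴ + 1⁴ + 8⁴ = 1 + 16 + 1 + 4096 = 4114
4114 → 4⁴ + 1⁴ + 1⁴ + 4⁴ = 256 + 1 + 1 + 256 = 514
514 → 5⁴ + 1⁴ + 4⁴ = 625 + 1 + 256 = 882

882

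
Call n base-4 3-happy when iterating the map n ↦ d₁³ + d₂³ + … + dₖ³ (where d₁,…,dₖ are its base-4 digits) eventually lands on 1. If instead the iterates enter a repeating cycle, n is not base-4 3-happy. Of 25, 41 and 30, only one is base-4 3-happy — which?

25: 25 → 10 → 16 → 1  — reaches 1 (base-4 3-happy)
41: 41 → 17 → 2 → 8 → 8  — repeats 8 (not base-4 3-happy)
30: 30 → 36 → 9 → 9  — repeats 9 (not base-4 3-happy)

25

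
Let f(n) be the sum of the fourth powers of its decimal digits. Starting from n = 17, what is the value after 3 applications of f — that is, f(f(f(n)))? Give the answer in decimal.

17 → 1⁴ + 7⁴ = 2402
2402 → 2⁴ + 4⁴ + 0⁴ + 2⁴ = 288
288 → 2⁴ + 8⁴ + 8⁴ = 8208

8208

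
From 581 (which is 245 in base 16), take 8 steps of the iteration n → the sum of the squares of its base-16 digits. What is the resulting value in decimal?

181

581 = (2,4,5)_16 → 45
45 = (2,13)_16 → 173
173 = (10,13)_16 → 269
269 = (1,0,13)_16 → 170
170 = (10,10)_16 → 200
200 = (12,8)_16 → 208
208 = (13,0)_16 → 169
169 = (10,9)_16 → 181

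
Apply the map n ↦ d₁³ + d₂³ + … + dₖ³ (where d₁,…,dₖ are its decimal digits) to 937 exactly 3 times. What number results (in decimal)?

919

937 → 1099
1099 → 1459
1459 → 919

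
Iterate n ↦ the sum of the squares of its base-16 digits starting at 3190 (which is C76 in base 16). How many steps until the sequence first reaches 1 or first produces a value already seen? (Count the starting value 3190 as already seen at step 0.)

3190 = (12,7,6)_16 → 12² + 7² + 6² = 144 + 49 + 36 = 229
229 = (14,5)_16 → 14² + 5² = 196 + 25 = 221
221 = (13,13)_16 → 13² + 13² = 169 + 169 = 338
338 = (1,5,2)_16 → 1² + 5² + 2² = 1 + 25 + 4 = 30
30 = (1,14)_16 → 1² + 14² = 1 + 196 = 197
197 = (12,5)_16 → 12² + 5² = 144 + 25 = 169
169 = (10,9)_16 → 10² + 9² = 100 + 81 = 181
181 = (11,5)_16 → 11² + 5² = 121 + 25 = 146
146 = (9,2)_16 → 9² + 2² = 81 + 4 = 85
85 = (5,5)_16 → 5² + 5² = 25 + 25 = 50
50 = (3,2)_16 → 3² + 2² = 9 + 4 = 13
13 = (13)_16 → 13² = 169  — 169 repeats.
That took 12 steps.

12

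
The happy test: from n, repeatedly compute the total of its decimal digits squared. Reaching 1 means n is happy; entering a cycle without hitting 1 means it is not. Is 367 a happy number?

367 → 3² + 6² + 7² = 94
94 → 9² + 4² = 97
97 → 9² + 7² = 130
130 → 1² + 3² + 0² = 10
10 → 1² + 0² = 1  — reached 1.

happy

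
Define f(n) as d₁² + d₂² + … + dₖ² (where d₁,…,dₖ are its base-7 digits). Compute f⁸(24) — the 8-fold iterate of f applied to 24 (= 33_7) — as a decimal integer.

8

24 = (3,3)_7 → 3² + 3² = 9 + 9 = 18
18 = (2,4)_7 → 2² + 4² = 4 + 16 = 20
20 = (2,6)_7 → 2² + 6² = 4 + 36 = 40
40 = (5,5)_7 → 5² + 5² = 25 + 25 = 50
50 = (1,0,1)_7 → 1² + 0² + 1² = 1 + 0 + 1 = 2
2 = (2)_7 → 2² = 4
4 = (4)_7 → 4² = 16
16 = (2,2)_7 → 2² + 2² = 4 + 4 = 8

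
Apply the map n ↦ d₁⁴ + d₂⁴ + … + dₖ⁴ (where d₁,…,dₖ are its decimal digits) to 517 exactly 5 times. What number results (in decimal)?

517 → 5⁴ + 1⁴ + 7⁴ = 3027
3027 → 3⁴ + 0⁴ + 2⁴ + 7⁴ = 2498
2498 → 2⁴ + 4⁴ + 9⁴ + 8⁴ = 10929
10929 → 1⁴ + 0⁴ + 9⁴ + 2⁴ + 9⁴ = 13139
13139 → 1⁴ + 3⁴ + 1⁴ + 3⁴ + 9⁴ = 6725

6725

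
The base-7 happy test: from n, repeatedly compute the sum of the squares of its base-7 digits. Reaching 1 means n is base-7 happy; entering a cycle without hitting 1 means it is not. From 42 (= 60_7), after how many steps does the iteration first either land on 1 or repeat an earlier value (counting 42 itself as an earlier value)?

42 = (6,0)_7 → 6² + 0² = 36
36 = (5,1)_7 → 5² + 1² = 26
26 = (3,5)_7 → 3² + 5² = 34
34 = (4,6)_7 → 4² + 6² = 52
52 = (1,0,3)_7 → 1² + 0² + 3² = 10
10 = (1,3)_7 → 1² + 3² = 10  — 10 repeats.
That took 6 steps.

6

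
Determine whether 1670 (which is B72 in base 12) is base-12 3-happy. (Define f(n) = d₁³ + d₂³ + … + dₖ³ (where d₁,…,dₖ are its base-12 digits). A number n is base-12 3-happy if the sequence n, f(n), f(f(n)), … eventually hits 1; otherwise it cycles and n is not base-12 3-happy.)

1670 = (11,7,2)_12 → 11³ + 7³ + 2³ = 1331 + 343 + 8 = 1682
1682 = (11,8,2)_12 → 11³ + 8³ + 2³ = 1331 + 512 + 8 = 1851
1851 = (1,0,10,3)_12 → 1³ + 0³ + 10³ + 3³ = 1 + 0 + 1000 + 27 = 1028
1028 = (7,1,8)_12 → 7³ + 1³ + 8³ = 343 + 1 + 512 = 856
856 = (5,11,4)_12 → 5³ + 11³ + 4³ = 125 + 1331 + 64 = 1520
1520 = (10,6,8)_12 → 10³ + 6³ + 8³ = 1000 + 216 + 512 = 1728
1728 = (1,0,0,0)_12 → 1³ + 0³ + 0³ + 0³ = 1 + 0 + 0 + 0 = 1  — reached 1.

base-12 3-happy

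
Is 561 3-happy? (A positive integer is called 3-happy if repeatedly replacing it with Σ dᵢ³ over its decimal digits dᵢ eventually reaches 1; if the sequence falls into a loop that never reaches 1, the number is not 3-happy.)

561 → 5³ + 6³ + 1³ = 125 + 216 + 1 = 342
342 → 3³ + 4³ + 2³ = 27 + 64 + 8 = 99
99 → 9³ + 9³ = 729 + 729 = 1458
1458 → 1³ + 4³ + 5³ + 8³ = 1 + 64 + 125 + 512 = 702
702 → 7³ + 0³ + 2³ = 343 + 0 + 8 = 351
351 → 3³ + 5³ + 1³ = 27 + 125 + 1 = 153
153 → 1³ + 5³ + 3³ = 1 + 125 + 27 = 153  — 153 already seen; the sequence cycles without reaching 1.

not 3-happy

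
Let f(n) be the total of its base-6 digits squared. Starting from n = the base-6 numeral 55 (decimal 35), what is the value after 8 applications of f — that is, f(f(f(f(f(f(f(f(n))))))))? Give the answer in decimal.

20

35 = (5,5)_6 → 5² + 5² = 25 + 25 = 50
50 = (1,2,2)_6 → 1² + 2² + 2² = 1 + 4 + 4 = 9
9 = (1,3)_6 → 1² + 3² = 1 + 9 = 10
10 = (1,4)_6 → 1² + 4² = 1 + 16 = 17
17 = (2,5)_6 → 2² + 5² = 4 + 25 = 29
29 = (4,5)_6 → 4² + 5² = 16 + 25 = 41
41 = (1,0,5)_6 → 1² + 0² + 5² = 1 + 0 + 25 = 26
26 = (4,2)_6 → 4² + 2² = 16 + 4 = 20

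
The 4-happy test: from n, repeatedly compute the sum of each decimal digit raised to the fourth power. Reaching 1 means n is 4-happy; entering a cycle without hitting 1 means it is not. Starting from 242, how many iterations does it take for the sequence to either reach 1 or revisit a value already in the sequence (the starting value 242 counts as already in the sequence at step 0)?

242 → 2⁴ + 4⁴ + 2⁴ = 16 + 256 + 16 = 288
288 → 2⁴ + 8⁴ + 8⁴ = 16 + 4096 + 4096 = 8208
8208 → 8⁴ + 2⁴ + 0⁴ + 8⁴ = 4096 + 16 + 0 + 4096 = 8208  — 8208 repeats.
That took 3 steps.

3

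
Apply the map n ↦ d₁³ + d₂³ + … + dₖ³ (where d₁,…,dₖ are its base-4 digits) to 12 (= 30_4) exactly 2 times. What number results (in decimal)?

36

12 = (3,0)_4 → 3³ + 0³ = 27
27 = (1,2,3)_4 → 1³ + 2³ + 3³ = 36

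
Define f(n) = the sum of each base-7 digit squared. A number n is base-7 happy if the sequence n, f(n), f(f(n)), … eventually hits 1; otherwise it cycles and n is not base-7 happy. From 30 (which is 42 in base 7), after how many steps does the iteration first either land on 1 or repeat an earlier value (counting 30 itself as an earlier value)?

8

30 = (4,2)_7 → 4² + 2² = 20
20 = (2,6)_7 → 2² + 6² = 40
40 = (5,5)_7 → 5² + 5² = 50
50 = (1,0,1)_7 → 1² + 0² + 1² = 2
2 = (2)_7 → 2² = 4
4 = (4)_7 → 4² = 16
16 = (2,2)_7 → 2² + 2² = 8
8 = (1,1)_7 → 1² + 1² = 2  — 2 repeats.
That took 8 steps.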